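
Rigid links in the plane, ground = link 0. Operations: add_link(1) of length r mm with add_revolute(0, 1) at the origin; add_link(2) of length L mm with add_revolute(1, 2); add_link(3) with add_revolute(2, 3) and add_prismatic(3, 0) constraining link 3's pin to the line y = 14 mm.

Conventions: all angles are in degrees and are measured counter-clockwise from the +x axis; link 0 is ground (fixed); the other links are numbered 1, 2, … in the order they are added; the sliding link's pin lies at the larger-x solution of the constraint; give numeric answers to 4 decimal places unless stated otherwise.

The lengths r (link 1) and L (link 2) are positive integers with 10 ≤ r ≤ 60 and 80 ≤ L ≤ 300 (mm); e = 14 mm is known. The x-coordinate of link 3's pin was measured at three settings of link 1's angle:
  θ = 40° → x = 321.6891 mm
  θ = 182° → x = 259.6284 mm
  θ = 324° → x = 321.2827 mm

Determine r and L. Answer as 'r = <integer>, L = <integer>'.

constraint per measurement: (x − r cos θ)² + (r sin θ − e)² = L²
subtracting the θ₁ and θ₂ equations cancels the r² and L² terms:
r = (x₁² − x₂²) / (2[(x₁cos θ₁ + e sin θ₁) − (x₂cos θ₂ + e sin θ₂)]) = 35.0000 → r = 35
L² = (x₁ − r cos θ₁)² + (r sin θ₁ − e)² = 87024.9749 → L = 295.0000 → L = 295
check at θ₃=324°: x = 321.2827 (printed 321.2827) ✓

r = 35, L = 295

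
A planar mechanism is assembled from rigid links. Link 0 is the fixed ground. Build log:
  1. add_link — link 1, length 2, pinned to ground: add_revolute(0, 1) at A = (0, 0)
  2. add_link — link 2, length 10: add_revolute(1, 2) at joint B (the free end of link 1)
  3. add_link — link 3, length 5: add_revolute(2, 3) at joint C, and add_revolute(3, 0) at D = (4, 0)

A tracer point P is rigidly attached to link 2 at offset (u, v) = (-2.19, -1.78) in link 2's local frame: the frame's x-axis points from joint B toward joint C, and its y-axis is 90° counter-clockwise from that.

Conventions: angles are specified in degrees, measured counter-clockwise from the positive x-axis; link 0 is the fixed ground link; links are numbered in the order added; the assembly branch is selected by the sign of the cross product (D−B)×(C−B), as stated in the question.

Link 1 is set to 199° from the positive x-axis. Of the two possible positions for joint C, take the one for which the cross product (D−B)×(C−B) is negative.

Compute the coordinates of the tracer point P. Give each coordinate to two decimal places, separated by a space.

A=(0,0), D=(4.00,0)
B = A + 2.00·(cos199°, sin199°) = (-1.8910, -0.6511)
|BD| = 5.9269
circle(B,10.00) ∩ circle(D,5.00): a=9.2905, h=3.6995
  candidates: C₊=(6.9368,4.0466) cross=21.926; C₋=(7.7497,-3.3075) cross=-21.926
  branch - wants cross < 0 → take C=(7.7497,-3.3075) (cross=-21.926)
ex = (C−B)/|BC| = (0.9641,-0.2656); ey = (0.2656,0.9641)
P = B + -2.19·ex + -1.78·ey = (-4.4752,-1.7854)

-4.48 -1.79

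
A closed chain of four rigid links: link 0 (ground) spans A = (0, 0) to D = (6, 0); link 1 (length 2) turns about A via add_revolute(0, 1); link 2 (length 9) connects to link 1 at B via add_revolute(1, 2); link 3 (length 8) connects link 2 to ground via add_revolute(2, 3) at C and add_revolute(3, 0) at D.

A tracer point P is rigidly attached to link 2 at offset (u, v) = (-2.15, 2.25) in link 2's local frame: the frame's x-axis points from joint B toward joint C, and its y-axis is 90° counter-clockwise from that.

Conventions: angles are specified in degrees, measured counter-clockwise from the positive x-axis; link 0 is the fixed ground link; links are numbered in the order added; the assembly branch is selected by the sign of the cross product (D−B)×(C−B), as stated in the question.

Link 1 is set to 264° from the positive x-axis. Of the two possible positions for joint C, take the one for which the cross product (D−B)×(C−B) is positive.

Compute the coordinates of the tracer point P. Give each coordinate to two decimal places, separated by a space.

A=(0,0), D=(6.00,0)
B = A + 2.00·(cos264°, sin264°) = (-0.2091, -1.9890)
|BD| = 6.5199
circle(B,9.00) ∩ circle(D,8.00): a=4.5636, h=7.7571
  candidates: C₊=(1.7705,6.7905) cross=50.576; C₋=(6.5035,-7.9841) cross=-50.576
  branch + wants cross > 0 → take C=(1.7705,6.7905) (cross=50.576)
ex = (C−B)/|BC| = (0.2200,0.9755); ey = (-0.9755,0.2200)
P = B + -2.15·ex + 2.25·ey = (-2.8769,-3.5915)

-2.88 -3.59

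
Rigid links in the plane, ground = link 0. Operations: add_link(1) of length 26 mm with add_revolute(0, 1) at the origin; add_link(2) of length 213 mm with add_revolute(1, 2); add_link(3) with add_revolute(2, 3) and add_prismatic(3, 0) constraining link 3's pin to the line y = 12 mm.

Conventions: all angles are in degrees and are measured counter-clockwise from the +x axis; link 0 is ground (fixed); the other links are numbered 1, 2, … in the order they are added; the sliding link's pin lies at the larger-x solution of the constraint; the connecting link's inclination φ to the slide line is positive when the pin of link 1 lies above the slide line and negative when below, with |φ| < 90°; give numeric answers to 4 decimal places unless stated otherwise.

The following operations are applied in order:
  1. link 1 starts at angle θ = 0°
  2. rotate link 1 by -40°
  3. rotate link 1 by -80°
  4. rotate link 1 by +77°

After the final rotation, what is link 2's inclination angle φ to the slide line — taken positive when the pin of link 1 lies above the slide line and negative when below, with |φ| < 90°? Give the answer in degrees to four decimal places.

geometry: r = 26 mm, L = 213 mm, e = 12 mm; θ starts at 0°
rotate link 1 by -40°: θ ← 0° -40° = -40°
rotate link 1 by -80°: θ ← -40° -80° = -120°
rotate link 1 by +77°: θ ← -120° +77° = -43°
h = r sin θ − e = -17.731957 − 12 = -29.731957
sin φ = h / L = -29.731957 / 213 = -0.13958665
φ = arcsin(-0.13958665) = -8.023928°

-8.0239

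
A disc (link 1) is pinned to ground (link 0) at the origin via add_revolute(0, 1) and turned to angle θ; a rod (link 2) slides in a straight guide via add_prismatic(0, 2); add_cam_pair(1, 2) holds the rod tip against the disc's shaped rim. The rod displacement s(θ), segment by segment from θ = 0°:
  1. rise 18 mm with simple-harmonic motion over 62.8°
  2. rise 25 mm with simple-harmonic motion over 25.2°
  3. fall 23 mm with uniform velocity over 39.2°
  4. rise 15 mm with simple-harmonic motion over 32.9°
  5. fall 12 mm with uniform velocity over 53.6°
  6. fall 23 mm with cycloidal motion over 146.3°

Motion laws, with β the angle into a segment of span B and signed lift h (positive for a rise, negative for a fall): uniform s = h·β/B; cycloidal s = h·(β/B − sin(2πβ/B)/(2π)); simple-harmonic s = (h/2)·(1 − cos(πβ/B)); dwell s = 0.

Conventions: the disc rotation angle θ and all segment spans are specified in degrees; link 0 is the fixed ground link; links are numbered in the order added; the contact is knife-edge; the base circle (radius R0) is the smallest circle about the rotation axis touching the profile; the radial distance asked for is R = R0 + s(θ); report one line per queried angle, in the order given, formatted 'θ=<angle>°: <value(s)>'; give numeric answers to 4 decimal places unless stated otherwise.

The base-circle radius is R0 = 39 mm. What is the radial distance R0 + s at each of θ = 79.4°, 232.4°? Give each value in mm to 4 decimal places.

segment 1 (0° to 62.8°, simple-harmonic, h = 18) is passed completely: s = 0.0000 + (18) = 18.0000
θ = 79.4° falls in segment 2 (62.8° to 88°, simple-harmonic, h = 25): β = 79.4 − 62.8 = 16.6°, B = 25.2°; Δs = 25/2·(1 − cos(π·0.6587)) = 18.4782; s = 18.0000 + 18.4782 = 36.4782
segment 2 (62.8° to 88°, simple-harmonic, h = 25) is passed completely: s = 18.0000 + (25) = 43.0000
segment 3 (88° to 127.2°, uniform, h = -23) is passed completely: s = 43.0000 + (-23) = 20.0000
segment 4 (127.2° to 160.1°, simple-harmonic, h = 15) is passed completely: s = 20.0000 + (15) = 35.0000
segment 5 (160.1° to 213.7°, uniform, h = -12) is passed completely: s = 35.0000 + (-12) = 23.0000
θ = 232.4° falls in segment 6 (213.7° to 360°, cycloidal, h = -23): β = 232.4 − 213.7 = 18.7°, B = 146.3°; Δs = -23·(0.1278 − sin(2π·0.1278)/(2π)) = -0.3060; s = 23.0000 − 0.3060 = 22.6940
θ=79.4°: R = R0 + s = 39 + 36.4782 = 75.4782
θ=232.4°: R = R0 + s = 39 + 22.6940 = 61.6940

θ=79.4°: 75.4782
θ=232.4°: 61.6940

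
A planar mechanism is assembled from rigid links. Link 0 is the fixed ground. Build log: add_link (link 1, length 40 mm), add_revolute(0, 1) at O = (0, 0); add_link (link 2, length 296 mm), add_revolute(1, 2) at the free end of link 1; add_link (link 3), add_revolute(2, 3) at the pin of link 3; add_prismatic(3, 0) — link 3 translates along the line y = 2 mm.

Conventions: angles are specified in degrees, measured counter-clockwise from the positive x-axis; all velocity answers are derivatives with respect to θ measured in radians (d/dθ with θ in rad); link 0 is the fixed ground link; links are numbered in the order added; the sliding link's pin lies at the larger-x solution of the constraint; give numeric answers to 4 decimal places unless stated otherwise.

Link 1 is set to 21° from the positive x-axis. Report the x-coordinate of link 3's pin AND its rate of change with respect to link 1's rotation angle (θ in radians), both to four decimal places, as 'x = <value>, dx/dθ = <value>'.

geometry: r = 40 mm, L = 296 mm, e = 2 mm
crank pin P = (r cos θ, r sin θ) = (37.343217, 14.334718)
h = r sin θ − e = 14.334718 − 2 = 12.334718
x = r cos θ + √(L² − h²) = 37.343217 + 295.742886 = 333.086103
dx/dθ = −r sin θ − h·r cos θ/√(L² − h²) (θ in radians; h = 12.334718) = -15.892213

x = 333.0861, dx/dθ = -15.8922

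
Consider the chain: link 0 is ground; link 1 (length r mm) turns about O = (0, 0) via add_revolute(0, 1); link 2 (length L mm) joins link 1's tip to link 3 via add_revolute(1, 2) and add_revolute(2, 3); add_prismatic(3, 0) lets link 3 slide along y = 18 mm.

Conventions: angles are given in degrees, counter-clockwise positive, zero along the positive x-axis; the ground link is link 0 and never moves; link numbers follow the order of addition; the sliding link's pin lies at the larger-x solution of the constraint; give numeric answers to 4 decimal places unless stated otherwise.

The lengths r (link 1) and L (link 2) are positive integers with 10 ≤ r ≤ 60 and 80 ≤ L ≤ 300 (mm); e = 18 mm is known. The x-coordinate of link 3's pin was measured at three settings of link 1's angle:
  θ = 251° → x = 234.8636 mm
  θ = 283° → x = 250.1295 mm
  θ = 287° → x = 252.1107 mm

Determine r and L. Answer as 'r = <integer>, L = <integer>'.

constraint per measurement: (x − r cos θ)² + (r sin θ − e)² = L²
subtracting the θ₁ and θ₂ equations cancels the r² and L² terms:
r = (x₁² − x₂²) / (2[(x₁cos θ₁ + e sin θ₁) − (x₂cos θ₂ + e sin θ₂)]) = 28.0000 → r = 28
L² = (x₁ − r cos θ₁)² + (r sin θ₁ − e)² = 61503.9834 → L = 248.0000 → L = 248
check at θ₃=287°: x = 252.1107 (printed 252.1107) ✓

r = 28, L = 248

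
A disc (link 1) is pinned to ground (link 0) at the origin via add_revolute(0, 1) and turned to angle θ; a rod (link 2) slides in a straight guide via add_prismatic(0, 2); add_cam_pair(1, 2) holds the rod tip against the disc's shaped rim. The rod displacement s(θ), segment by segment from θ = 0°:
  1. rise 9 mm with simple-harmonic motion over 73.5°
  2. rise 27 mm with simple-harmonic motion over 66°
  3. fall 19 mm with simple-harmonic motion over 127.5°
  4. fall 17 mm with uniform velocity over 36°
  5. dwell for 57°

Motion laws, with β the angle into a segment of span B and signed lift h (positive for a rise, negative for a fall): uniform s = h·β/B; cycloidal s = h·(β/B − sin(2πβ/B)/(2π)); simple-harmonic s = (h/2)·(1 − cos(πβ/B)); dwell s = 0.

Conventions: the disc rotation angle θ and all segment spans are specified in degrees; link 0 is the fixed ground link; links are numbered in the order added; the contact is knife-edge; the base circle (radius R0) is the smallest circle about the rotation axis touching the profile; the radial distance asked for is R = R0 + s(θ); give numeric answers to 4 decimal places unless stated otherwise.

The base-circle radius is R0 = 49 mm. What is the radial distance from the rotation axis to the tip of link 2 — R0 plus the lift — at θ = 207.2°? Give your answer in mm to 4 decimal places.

segment 1 (0° to 73.5°, simple-harmonic, h = 9) is passed completely: s = 0.0000 + (9) = 9.0000
segment 2 (73.5° to 139.5°, simple-harmonic, h = 27) is passed completely: s = 9.0000 + (27) = 36.0000
θ = 207.2° falls in segment 3 (139.5° to 267°, simple-harmonic, h = -19): β = 207.2 − 139.5 = 67.7°, B = 127.5°; Δs = -19/2·(1 − cos(π·0.5310)) = -10.4232; s = 36.0000 − 10.4232 = 25.5768
R = R0 + s = 49 + 25.5768 = 74.5768

74.5768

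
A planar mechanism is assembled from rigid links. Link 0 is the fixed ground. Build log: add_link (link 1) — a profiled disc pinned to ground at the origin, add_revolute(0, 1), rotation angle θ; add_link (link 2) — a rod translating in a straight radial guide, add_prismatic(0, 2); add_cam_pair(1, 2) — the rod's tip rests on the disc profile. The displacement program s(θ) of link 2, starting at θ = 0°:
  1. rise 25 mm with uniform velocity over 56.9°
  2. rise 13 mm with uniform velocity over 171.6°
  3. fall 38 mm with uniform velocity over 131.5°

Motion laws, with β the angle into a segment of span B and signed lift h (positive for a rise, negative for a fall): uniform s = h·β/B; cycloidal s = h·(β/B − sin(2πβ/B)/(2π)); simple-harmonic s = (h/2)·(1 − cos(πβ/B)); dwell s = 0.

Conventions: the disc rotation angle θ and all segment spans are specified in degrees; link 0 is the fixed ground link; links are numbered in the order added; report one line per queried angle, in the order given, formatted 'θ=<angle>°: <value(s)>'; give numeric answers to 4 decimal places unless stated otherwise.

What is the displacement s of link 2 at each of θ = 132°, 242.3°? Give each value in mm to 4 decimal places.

seg 1 [0°–56.9°] uniform, h=25: full span → s += 25 → s = 25.0000
seg 2 [56.9°–228.5°] uniform, h=13: θ=132° here. β=75.1, B=171.6. 13·75.1/171.6 = 5.6894 → s = 30.6894
seg 2 [56.9°–228.5°] uniform, h=13: full span → s += 13 → s = 38.0000
seg 3 [228.5°–360°] uniform, h=-38: θ=242.3° here. β=13.8, B=131.5. -38·13.8/131.5 = -3.9878 → s = 34.0122

θ=132°: 30.6894
θ=242.3°: 34.0122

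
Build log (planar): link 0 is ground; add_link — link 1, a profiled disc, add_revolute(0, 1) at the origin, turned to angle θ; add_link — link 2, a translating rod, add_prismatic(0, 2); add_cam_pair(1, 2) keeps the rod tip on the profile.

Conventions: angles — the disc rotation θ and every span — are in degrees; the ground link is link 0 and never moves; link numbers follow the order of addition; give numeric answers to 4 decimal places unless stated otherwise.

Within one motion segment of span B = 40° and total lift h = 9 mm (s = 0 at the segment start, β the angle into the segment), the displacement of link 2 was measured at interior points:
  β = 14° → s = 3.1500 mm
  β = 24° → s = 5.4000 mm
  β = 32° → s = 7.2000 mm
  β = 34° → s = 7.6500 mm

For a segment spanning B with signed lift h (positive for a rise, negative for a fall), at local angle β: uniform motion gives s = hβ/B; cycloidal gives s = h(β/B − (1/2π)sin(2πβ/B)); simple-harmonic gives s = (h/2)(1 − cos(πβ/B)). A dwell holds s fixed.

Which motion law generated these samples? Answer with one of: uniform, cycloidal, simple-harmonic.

candidates at β/B = r: uniform s = h·r (linear in β); cycloidal s = h·(r − sin(2πr)/(2π)); simple-harmonic s = (h/2)(1 − cos(πr))
β=14°: printed 3.1500 | uniform 3.1500, cycloidal 1.9912, simple-harmonic 2.4570
β=24°: printed 5.4000 | uniform 5.4000, cycloidal 6.2419, simple-harmonic 5.8906
β=32°: printed 7.2000 | uniform 7.2000, cycloidal 8.5623, simple-harmonic 8.1406
β=34°: printed 7.6500 | uniform 7.6500, cycloidal 8.8088, simple-harmonic 8.5095
only one law matches every sample → uniform

uniform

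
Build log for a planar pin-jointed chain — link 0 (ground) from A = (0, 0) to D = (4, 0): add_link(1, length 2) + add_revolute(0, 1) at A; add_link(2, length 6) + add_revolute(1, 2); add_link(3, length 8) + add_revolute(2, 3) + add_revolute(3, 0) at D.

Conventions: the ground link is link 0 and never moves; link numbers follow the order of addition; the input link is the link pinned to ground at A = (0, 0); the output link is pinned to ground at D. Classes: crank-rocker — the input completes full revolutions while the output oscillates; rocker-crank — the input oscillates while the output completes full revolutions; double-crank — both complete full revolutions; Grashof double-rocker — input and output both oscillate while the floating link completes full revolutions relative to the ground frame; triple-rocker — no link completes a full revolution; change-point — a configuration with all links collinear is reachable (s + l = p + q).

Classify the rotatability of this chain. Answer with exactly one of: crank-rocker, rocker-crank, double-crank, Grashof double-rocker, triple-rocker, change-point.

lengths: ground=4, input=2, coupler=6, output=8
sorted: s=2 (shortest), l=8 (longest), p+q=10
s + l = 10 vs p + q = 10
s + l = p + q → change-point (collinear configuration reachable)

change-point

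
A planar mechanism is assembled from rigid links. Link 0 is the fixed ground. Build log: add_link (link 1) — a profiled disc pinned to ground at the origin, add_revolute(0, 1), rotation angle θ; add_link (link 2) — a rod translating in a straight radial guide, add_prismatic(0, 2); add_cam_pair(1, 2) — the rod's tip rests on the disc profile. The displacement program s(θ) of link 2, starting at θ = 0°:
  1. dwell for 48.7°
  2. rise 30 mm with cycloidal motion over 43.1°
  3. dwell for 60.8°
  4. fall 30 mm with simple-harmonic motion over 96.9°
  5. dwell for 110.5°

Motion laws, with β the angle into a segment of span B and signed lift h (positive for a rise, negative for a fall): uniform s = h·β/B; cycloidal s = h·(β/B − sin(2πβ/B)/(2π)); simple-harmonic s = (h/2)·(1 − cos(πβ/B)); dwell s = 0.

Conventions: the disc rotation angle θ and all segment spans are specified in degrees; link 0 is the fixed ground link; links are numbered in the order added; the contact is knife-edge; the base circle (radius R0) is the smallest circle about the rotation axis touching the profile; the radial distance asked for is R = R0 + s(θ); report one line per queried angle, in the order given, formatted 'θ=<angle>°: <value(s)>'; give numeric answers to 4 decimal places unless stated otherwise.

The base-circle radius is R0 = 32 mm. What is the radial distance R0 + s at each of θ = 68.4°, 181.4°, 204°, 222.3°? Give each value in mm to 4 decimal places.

seg 1 [0°–48.7°] dwell: s stays 0.0000
seg 2 [48.7°–91.8°] cycloidal, h=30: θ=68.4° here. β=19.7, B=43.1. 30·(0.4571 − sin(2π·0.4571)/(2π)) = 12.4401 → s = 12.4401
seg 2 [48.7°–91.8°] cycloidal, h=30: full span → s += 30 → s = 30.0000
seg 3 [91.8°–152.6°] dwell: s stays 30.0000
seg 4 [152.6°–249.5°] simple-harmonic, h=-30: θ=181.4° here. β=28.8, B=96.9. -30/2·(1 − cos(π·0.2972)) = -6.0773 → s = 23.9227
seg 4 [152.6°–249.5°] simple-harmonic, h=-30: θ=204° here. β=51.4, B=96.9. -30/2·(1 − cos(π·0.5304)) = -16.4324 → s = 13.5676
seg 4 [152.6°–249.5°] simple-harmonic, h=-30: θ=222.3° here. β=69.7, B=96.9. -30/2·(1 − cos(π·0.7193)) = -24.5359 → s = 5.4641
θ=68.4°: R = R0 + s = 32 + 12.4401 = 44.4401
θ=181.4°: R = R0 + s = 32 + 23.9227 = 55.9227
θ=204°: R = R0 + s = 32 + 13.5676 = 45.5676
θ=222.3°: R = R0 + s = 32 + 5.4641 = 37.4641

θ=68.4°: 44.4401
θ=181.4°: 55.9227
θ=204°: 45.5676
θ=222.3°: 37.4641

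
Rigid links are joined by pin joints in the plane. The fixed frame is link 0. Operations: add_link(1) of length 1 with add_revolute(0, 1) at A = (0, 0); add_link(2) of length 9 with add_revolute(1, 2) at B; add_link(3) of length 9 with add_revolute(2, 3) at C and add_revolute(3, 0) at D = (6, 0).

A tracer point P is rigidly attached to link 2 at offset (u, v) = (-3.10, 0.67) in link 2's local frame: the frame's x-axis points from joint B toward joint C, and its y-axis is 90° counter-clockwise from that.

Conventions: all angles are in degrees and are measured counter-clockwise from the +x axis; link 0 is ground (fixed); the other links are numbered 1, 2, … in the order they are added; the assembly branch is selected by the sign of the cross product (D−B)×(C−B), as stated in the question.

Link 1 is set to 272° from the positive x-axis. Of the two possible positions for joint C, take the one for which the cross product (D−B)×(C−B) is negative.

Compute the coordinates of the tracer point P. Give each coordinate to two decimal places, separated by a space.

A=(0,0), D=(6.00,0)
B = A + 1.00·(cos272°, sin272°) = (0.0349, -0.9994)
|BD| = 6.0482
circle(B,9.00) ∩ circle(D,9.00): a=3.0241, h=8.4767
  candidates: C₊=(1.6168,7.8605) cross=51.269; C₋=(4.4181,-8.8599) cross=-51.269
  branch - wants cross < 0 → take C=(4.4181,-8.8599) (cross=-51.269)
ex = (C−B)/|BC| = (0.4870,-0.8734); ey = (0.8734,0.4870)
P = B + -3.10·ex + 0.67·ey = (-0.8897,2.0344)

-0.89 2.03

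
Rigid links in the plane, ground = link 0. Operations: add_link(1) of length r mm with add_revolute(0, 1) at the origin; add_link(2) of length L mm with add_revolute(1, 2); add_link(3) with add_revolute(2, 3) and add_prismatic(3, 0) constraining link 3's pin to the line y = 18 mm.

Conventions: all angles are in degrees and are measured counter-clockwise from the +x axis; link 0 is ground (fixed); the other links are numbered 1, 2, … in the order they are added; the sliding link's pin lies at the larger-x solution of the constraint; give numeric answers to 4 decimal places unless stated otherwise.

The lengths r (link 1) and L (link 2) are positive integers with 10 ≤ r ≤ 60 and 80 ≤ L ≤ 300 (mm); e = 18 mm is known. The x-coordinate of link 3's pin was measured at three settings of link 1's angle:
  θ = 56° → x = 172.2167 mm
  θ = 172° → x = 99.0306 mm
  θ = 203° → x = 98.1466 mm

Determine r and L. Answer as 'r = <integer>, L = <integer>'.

constraint per measurement: (x − r cos θ)² + (r sin θ − e)² = L²
subtracting the θ₁ and θ₂ equations cancels the r² and L² terms:
r = (x₁² − x₂²) / (2[(x₁cos θ₁ + e sin θ₁) − (x₂cos θ₂ + e sin θ₂)]) = 48.0000 → r = 48
L² = (x₁ − r cos θ₁)² + (r sin θ₁ − e)² = 21608.9886 → L = 147.0000 → L = 147
check at θ₃=203°: x = 98.1466 (printed 98.1466) ✓

r = 48, L = 147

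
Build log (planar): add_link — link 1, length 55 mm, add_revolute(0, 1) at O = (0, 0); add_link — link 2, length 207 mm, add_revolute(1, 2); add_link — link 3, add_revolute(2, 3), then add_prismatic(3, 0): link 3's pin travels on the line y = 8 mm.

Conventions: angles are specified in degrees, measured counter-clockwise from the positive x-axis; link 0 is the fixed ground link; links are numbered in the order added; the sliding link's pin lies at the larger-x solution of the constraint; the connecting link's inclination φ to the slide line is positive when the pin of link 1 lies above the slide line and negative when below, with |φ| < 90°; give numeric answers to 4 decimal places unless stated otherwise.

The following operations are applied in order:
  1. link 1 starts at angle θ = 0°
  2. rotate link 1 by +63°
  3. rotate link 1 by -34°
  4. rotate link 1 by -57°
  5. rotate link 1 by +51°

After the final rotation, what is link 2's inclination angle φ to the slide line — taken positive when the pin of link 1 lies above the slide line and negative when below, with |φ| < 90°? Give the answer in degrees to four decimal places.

geometry: r = 55 mm, L = 207 mm, e = 8 mm; θ starts at 0°
rotate link 1 by +63°: θ ← 0° +63° = 63°
rotate link 1 by -34°: θ ← 63° -34° = 29°
rotate link 1 by -57°: θ ← 29° -57° = -28°
rotate link 1 by +51°: θ ← -28° +51° = 23°
h = r sin θ − e = 21.490212 − 8 = 13.490212
sin φ = h / L = 13.490212 / 207 = 0.06517011
φ = arcsin(0.06517011) = 3.736620°

3.7366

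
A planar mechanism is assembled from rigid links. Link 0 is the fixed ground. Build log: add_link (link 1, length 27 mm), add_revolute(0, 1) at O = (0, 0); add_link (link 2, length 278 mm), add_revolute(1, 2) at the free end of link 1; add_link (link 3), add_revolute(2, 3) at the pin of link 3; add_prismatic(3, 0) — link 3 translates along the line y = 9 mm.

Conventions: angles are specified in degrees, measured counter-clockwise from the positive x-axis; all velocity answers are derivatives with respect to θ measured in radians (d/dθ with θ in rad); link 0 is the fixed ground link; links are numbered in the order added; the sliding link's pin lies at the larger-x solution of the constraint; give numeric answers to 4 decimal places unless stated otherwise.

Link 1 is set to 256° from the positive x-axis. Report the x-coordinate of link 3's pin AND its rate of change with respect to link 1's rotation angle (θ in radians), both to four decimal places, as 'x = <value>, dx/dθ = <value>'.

geometry: r = 27 mm, L = 278 mm, e = 9 mm
crank pin P = (r cos θ, r sin θ) = (-6.531891, -26.197985)
h = r sin θ − e = -26.197985 − 9 = -35.197985
x = r cos θ + √(L² − h²) = -6.531891 + 275.762764 = 269.230873
dx/dθ = −r sin θ − h·r cos θ/√(L² − h²) (θ in radians; h = -35.197985) = 25.364263

x = 269.2309, dx/dθ = 25.3643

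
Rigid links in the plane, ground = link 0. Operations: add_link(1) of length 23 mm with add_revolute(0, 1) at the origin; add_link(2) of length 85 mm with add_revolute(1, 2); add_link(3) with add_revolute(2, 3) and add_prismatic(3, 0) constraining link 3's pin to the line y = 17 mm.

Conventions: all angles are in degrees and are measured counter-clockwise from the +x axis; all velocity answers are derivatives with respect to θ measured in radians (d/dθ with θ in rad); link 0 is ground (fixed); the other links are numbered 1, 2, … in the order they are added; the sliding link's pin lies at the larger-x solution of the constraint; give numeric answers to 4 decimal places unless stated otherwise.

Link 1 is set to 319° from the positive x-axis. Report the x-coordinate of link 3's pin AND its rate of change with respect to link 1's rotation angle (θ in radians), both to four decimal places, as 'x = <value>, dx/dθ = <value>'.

geometry: r = 23 mm, L = 85 mm, e = 17 mm
crank pin P = (r cos θ, r sin θ) = (17.358320, -15.089358)
h = r sin θ − e = -15.089358 − 17 = -32.089358
x = r cos θ + √(L² − h²) = 17.358320 + 78.710057 = 96.068378
dx/dθ = −r sin θ − h·r cos θ/√(L² − h²) (θ in radians; h = -32.089358) = 22.166183

x = 96.0684, dx/dθ = 22.1662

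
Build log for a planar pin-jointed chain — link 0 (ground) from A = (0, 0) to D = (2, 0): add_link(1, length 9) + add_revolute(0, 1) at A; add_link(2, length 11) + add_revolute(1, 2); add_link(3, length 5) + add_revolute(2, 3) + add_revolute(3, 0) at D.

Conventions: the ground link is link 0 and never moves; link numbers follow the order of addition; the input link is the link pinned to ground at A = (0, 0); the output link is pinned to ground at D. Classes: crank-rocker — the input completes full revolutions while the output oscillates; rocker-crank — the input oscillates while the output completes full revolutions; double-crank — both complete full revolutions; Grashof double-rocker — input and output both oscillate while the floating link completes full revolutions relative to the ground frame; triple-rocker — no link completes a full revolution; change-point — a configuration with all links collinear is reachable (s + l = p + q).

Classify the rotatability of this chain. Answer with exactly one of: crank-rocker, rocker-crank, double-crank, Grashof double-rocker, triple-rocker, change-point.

lengths: ground=2, input=9, coupler=11, output=5
sorted: s=2 (shortest), l=11 (longest), p+q=14
s + l = 13 vs p + q = 14
s + l < p + q (Grashof) with shortest = ground link → double-crank

double-crank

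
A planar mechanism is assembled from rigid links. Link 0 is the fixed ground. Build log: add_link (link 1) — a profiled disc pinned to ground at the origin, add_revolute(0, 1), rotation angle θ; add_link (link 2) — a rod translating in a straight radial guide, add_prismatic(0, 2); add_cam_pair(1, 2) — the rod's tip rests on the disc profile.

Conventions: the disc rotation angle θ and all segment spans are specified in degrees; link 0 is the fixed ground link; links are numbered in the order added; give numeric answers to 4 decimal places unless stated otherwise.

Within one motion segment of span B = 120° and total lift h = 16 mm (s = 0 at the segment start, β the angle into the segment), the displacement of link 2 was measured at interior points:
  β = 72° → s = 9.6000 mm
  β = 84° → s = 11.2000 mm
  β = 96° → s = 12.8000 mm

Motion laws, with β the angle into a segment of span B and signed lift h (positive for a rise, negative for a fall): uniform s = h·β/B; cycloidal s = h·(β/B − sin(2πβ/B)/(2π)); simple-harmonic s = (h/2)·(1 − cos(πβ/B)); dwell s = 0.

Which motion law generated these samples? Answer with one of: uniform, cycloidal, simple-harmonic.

candidates at β/B = r: uniform s = h·r (linear in β); cycloidal s = h·(r − sin(2πr)/(2π)); simple-harmonic s = (h/2)(1 − cos(πr))
β=72°: printed 9.6000 | uniform 9.6000, cycloidal 11.0968, simple-harmonic 10.4721
β=84°: printed 11.2000 | uniform 11.2000, cycloidal 13.6218, simple-harmonic 12.7023
β=96°: printed 12.8000 | uniform 12.8000, cycloidal 15.2218, simple-harmonic 14.4721
only one law matches every sample → uniform

uniform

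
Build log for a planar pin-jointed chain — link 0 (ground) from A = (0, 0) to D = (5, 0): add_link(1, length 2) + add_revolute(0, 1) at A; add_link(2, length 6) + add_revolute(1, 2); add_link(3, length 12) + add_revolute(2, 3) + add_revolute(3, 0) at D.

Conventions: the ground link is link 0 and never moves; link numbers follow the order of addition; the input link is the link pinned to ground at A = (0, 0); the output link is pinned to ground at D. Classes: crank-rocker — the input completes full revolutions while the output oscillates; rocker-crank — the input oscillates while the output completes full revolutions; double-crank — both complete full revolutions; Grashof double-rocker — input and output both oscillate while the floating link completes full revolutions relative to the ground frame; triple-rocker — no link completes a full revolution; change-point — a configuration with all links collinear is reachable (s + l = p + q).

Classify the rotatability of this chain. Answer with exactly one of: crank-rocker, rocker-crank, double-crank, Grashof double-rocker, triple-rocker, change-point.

lengths: ground=5, input=2, coupler=6, output=12
sorted: s=2 (shortest), l=12 (longest), p+q=11
s + l = 14 vs p + q = 11
s + l > p + q → non-Grashof → no link fully rotates → triple-rocker

triple-rocker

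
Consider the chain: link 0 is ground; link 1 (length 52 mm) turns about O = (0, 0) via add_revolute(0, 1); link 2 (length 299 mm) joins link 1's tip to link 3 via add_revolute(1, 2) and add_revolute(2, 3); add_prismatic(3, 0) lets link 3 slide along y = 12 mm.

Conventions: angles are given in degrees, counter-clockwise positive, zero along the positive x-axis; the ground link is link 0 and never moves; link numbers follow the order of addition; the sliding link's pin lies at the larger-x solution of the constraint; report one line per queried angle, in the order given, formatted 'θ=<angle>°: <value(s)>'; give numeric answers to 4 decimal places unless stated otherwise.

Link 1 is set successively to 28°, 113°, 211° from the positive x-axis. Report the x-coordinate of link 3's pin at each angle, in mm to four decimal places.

geometry: r = 52 mm, L = 299 mm, e = 12 mm
θ=28°: crank pin P = (r cos θ, r sin θ) = (45.913275, 24.412521)
θ=28°: h = r sin θ − e = 24.412521 − 12 = 12.412521
θ=28°: x = r cos θ + √(L² − h²) = 45.913275 + 298.742246 = 344.655520
θ=113°: crank pin P = (r cos θ, r sin θ) = (-20.318019, 47.866252)
θ=113°: h = r sin θ − e = 47.866252 − 12 = 35.866252
θ=113°: x = r cos θ + √(L² − h²) = -20.318019 + 296.841055 = 276.523036
θ=211°: crank pin P = (r cos θ, r sin θ) = (-44.572700, -26.781980)
θ=211°: h = r sin θ − e = -26.781980 − 12 = -38.781980
θ=211°: x = r cos θ + √(L² − h²) = -44.572700 + 296.474211 = 251.901512

θ=28°: 344.6555
θ=113°: 276.5230
θ=211°: 251.9015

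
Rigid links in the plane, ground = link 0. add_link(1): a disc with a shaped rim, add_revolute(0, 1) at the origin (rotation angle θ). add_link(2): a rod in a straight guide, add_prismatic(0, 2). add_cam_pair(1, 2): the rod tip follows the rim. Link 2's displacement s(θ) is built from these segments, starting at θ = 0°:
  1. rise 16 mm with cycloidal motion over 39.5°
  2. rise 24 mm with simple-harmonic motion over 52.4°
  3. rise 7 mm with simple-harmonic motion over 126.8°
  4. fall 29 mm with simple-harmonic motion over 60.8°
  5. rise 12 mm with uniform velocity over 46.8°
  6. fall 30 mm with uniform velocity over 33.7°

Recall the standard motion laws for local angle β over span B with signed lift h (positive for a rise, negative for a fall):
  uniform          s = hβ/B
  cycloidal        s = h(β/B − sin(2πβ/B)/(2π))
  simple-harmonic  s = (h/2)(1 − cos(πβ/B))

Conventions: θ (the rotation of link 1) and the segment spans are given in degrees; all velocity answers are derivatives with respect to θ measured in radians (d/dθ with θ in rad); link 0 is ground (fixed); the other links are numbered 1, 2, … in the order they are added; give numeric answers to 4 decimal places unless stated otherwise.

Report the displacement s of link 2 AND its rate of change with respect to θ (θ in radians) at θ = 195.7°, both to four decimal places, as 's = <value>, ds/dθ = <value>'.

segment 1 (0° to 39.5°, cycloidal, h = 16) is passed completely: s = 0.0000 + (16) = 16.0000
segment 2 (39.5° to 91.9°, simple-harmonic, h = 24) is passed completely: s = 16.0000 + (24) = 40.0000
θ = 195.7° falls in segment 3 (91.9° to 218.7°, simple-harmonic, h = 7): β = 195.7 − 91.9 = 103.8°, B = 126.8°; Δs = 7/2·(1 − cos(π·0.8186)) = 6.4469; s = 40.0000 + 6.4469 = 46.4469
velocity in seg [91.9°–218.7°] (simple-harmonic), θ in radians: β = 103.8° = 1.8117 rad, B = 126.8° = 2.2131 rad; ds/dθ = (πh/(2B)) sin(πβ/B) = (π·7/(2·2.2131)) sin(π·0.8186) = 2.680498 mm/rad

s = 46.4469, ds/dθ = 2.6805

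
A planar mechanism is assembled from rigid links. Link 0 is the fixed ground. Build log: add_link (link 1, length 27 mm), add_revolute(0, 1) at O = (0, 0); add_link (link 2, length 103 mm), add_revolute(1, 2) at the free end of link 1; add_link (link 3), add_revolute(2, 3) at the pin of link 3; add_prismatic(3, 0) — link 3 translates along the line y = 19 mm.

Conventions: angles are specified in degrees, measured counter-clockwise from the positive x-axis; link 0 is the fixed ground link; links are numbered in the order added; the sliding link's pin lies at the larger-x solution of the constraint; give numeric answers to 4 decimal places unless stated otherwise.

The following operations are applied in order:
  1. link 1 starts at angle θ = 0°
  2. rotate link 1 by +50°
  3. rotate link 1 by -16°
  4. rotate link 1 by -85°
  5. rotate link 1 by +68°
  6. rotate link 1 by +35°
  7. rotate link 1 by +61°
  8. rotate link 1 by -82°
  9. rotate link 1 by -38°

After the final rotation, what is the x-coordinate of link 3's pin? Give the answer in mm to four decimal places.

geometry: r = 27 mm, L = 103 mm, e = 19 mm; θ starts at 0°
rotate link 1 by +50°: θ ← 0° +50° = 50°
rotate link 1 by -16°: θ ← 50° -16° = 34°
rotate link 1 by -85°: θ ← 34° -85° = -51°
rotate link 1 by +68°: θ ← -51° +68° = 17°
rotate link 1 by +35°: θ ← 17° +35° = 52°
rotate link 1 by +61°: θ ← 52° +61° = 113°
rotate link 1 by -82°: θ ← 113° -82° = 31°
rotate link 1 by -38°: θ ← 31° -38° = -7°
crank pin P = (r cos θ, r sin θ) = (26.798746, -3.290472)
h = r sin θ − e = -3.290472 − 19 = -22.290472
x = r cos θ + √(L² − h²) = 26.798746 + 100.559111 = 127.357857

127.3579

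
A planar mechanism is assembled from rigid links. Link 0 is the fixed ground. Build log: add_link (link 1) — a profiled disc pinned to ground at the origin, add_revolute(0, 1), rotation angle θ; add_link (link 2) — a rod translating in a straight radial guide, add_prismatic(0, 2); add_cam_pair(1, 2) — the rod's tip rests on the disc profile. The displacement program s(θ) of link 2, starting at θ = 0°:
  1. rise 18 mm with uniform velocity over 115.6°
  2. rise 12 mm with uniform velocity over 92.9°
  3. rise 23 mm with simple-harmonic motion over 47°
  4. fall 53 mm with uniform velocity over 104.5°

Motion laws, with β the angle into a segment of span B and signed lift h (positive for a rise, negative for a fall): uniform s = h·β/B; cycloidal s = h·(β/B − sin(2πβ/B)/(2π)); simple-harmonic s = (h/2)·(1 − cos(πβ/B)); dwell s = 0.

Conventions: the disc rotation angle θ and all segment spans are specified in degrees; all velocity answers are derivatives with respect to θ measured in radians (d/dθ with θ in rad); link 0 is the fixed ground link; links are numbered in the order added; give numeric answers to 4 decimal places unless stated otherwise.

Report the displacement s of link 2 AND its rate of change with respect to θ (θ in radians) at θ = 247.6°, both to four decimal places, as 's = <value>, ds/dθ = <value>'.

seg 1 [0°–115.6°] uniform, h=18: full span → s += 18 → s = 18.0000
seg 2 [115.6°–208.5°] uniform, h=12: full span → s += 12 → s = 30.0000
seg 3 [208.5°–255.5°] simple-harmonic, h=23: θ=247.6° here. β=39.1, B=47. 23/2·(1 − cos(π·0.8319)) = 21.4336 → s = 51.4336
velocity in seg [208.5°–255.5°] (simple-harmonic), θ in radians: β = 39.1° = 0.6824 rad, B = 47° = 0.8203 rad; ds/dθ = (πh/(2B)) sin(πβ/B) = (π·23/(2·0.8203)) sin(π·0.8319) = 22.191024 mm/rad

s = 51.4336, ds/dθ = 22.1910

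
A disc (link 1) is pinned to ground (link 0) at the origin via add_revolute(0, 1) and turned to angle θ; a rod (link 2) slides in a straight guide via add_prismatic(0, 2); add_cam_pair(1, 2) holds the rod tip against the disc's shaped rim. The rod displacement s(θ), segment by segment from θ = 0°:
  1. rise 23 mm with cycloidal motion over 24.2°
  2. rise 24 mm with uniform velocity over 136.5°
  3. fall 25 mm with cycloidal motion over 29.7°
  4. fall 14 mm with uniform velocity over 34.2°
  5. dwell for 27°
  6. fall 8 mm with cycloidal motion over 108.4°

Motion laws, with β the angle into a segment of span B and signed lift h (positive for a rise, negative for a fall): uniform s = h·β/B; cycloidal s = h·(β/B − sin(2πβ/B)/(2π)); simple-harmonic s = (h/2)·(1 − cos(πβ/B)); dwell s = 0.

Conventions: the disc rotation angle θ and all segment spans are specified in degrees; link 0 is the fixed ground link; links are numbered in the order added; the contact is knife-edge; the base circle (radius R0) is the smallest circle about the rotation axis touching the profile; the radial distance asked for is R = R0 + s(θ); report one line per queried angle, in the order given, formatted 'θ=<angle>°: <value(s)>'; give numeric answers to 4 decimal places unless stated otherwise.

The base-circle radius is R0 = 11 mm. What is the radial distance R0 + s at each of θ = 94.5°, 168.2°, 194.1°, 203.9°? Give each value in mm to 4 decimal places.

segment 1 (0° to 24.2°, cycloidal, h = 23) is passed completely: s = 0.0000 + (23) = 23.0000
θ = 94.5° falls in segment 2 (24.2° to 160.7°, uniform, h = 24): β = 94.5 − 24.2 = 70.3°, B = 136.5°; Δs = 24·70.3/136.5 = 12.3604; s = 23.0000 + 12.3604 = 35.3604
segment 2 (24.2° to 160.7°, uniform, h = 24) is passed completely: s = 23.0000 + (24) = 47.0000
θ = 168.2° falls in segment 3 (160.7° to 190.4°, cycloidal, h = -25): β = 168.2 − 160.7 = 7.5°, B = 29.7°; Δs = -25·(0.2525 − sin(2π·0.2525)/(2π)) = -2.3348; s = 47.0000 − 2.3348 = 44.6652
segment 3 (160.7° to 190.4°, cycloidal, h = -25) is passed completely: s = 47.0000 + (-25) = 22.0000
θ = 194.1° falls in segment 4 (190.4° to 224.6°, uniform, h = -14): β = 194.1 − 190.4 = 3.7°, B = 34.2°; Δs = -14·3.7/34.2 = -1.5146; s = 22.0000 − 1.5146 = 20.4854
θ = 203.9° falls in segment 4 (190.4° to 224.6°, uniform, h = -14): β = 203.9 − 190.4 = 13.5°, B = 34.2°; Δs = -14·13.5/34.2 = -5.5263; s = 22.0000 − 5.5263 = 16.4737
θ=94.5°: R = R0 + s = 11 + 35.3604 = 46.3604
θ=168.2°: R = R0 + s = 11 + 44.6652 = 55.6652
θ=194.1°: R = R0 + s = 11 + 20.4854 = 31.4854
θ=203.9°: R = R0 + s = 11 + 16.4737 = 27.4737

θ=94.5°: 46.3604
θ=168.2°: 55.6652
θ=194.1°: 31.4854
θ=203.9°: 27.4737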